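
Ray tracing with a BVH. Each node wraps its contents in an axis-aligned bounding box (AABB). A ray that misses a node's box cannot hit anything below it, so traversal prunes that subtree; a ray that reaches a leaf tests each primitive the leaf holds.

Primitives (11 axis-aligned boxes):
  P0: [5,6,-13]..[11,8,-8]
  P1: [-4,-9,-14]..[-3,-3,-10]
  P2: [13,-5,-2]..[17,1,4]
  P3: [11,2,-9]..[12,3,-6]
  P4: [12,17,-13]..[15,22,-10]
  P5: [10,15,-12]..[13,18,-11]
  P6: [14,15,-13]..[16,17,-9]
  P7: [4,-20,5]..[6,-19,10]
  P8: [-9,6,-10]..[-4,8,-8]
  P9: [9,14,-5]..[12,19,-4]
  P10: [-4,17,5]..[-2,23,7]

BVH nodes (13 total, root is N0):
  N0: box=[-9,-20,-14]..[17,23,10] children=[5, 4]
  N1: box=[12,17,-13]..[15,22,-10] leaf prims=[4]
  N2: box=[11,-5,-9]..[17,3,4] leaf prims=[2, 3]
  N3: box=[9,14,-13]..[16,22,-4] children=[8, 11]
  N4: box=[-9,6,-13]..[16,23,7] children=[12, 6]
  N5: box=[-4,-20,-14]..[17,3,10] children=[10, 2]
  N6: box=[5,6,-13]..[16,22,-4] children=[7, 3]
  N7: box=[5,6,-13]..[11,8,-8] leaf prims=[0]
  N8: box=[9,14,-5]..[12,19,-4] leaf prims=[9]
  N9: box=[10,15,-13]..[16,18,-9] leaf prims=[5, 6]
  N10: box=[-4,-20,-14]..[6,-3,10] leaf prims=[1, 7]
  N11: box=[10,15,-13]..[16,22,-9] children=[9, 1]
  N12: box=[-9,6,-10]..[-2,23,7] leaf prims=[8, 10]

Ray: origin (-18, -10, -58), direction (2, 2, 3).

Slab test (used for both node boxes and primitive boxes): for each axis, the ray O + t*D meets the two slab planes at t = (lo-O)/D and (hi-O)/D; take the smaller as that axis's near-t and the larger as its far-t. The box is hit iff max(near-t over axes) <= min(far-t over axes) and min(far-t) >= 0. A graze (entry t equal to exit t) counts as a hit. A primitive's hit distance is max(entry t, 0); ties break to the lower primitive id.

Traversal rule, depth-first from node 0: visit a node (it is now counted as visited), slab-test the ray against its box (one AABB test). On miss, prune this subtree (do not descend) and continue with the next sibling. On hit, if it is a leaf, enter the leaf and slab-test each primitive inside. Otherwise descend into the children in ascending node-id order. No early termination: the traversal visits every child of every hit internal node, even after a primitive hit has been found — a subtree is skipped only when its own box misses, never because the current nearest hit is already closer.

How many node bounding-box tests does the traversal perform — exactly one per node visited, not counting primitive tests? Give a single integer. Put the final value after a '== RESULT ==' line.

Walk:
N0 x:[9/2,35/2] y:[-5,33/2] z:[44/3,68/3] -> hit [44/3,33/2], descend [4, 5]
  N4 x:[9/2,17] y:[8,33/2] z:[15,65/3] -> hit [15,33/2], descend [6, 12]
    N6 x:[23/2,17] y:[8,16] z:[15,18] -> hit [15,16], descend [3, 7]
      N3 x:[27/2,17] y:[12,16] z:[15,18] -> hit [15,16], descend [8, 11]
        N8 x:[27/2,15] y:[12,29/2] z:[53/3,18] -> miss, prune
        N11 x:[14,17] y:[25/2,16] z:[15,49/3] -> hit [15,16], descend [1, 9]
          N1 x:[15,33/2] y:[27/2,16] z:[15,16] -> hit [15,16] leaf, test {P4@t=15}
          N9 x:[14,17] y:[25/2,14] z:[15,49/3] -> miss, prune
      N7 x:[23/2,29/2] y:[8,9] z:[15,50/3] -> miss, prune
    N12 x:[9/2,8] y:[8,33/2] z:[16,65/3] -> miss, prune
  N5 x:[7,35/2] y:[-5,13/2] z:[44/3,68/3] -> miss, prune

Summary -> nodes [0, 4, 6, 3, 8, 11, 1, 9, 7, 12, 5]; box-tests=11; leaf-entries=1; first=P4

== RESULT ==
11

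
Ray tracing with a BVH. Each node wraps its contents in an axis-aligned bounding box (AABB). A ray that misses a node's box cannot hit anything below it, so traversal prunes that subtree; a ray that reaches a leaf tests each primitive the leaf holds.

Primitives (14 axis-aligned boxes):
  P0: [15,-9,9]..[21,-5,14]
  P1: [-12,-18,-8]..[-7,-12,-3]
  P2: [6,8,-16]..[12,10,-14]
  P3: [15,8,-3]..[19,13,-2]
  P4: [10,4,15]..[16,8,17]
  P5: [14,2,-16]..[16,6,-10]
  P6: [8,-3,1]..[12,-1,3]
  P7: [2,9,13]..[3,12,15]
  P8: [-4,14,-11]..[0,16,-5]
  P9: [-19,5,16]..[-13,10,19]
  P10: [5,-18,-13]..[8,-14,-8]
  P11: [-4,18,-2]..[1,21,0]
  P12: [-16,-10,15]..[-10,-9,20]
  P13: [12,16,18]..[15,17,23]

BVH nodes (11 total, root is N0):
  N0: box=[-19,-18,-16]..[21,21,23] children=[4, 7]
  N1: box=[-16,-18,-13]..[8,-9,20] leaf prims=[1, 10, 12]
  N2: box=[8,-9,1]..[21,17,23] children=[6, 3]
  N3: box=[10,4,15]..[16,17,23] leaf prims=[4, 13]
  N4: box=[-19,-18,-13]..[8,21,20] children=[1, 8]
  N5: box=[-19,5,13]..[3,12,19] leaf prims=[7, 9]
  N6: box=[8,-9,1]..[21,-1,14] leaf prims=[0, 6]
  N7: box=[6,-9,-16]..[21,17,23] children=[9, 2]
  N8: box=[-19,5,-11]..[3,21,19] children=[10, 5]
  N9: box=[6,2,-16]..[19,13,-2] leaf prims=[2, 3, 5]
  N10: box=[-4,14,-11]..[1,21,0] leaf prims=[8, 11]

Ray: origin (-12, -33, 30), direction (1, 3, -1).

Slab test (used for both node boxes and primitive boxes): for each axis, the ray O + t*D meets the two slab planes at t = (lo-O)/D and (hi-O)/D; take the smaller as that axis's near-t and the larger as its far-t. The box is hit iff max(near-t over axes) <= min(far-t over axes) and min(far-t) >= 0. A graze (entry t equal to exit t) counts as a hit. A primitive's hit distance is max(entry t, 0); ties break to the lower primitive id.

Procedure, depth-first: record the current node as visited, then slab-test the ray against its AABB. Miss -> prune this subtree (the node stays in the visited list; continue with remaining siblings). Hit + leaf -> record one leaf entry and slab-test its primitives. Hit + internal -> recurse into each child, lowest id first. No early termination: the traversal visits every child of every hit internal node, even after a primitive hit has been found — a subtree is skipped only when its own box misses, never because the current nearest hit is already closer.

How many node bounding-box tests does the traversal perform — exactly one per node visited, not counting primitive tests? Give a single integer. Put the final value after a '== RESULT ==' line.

Trace the traversal:
N0 x:[-7,33] y:[5,18] z:[7,46] -> hit [7,18], descend [4, 7]
  N4 x:[-7,20] y:[5,18] z:[10,43] -> hit [10,18], descend [1, 8]
    N1 x:[-4,20] y:[5,8] z:[10,43] -> miss, prune
    N8 x:[-7,15] y:[38/3,18] z:[11,41] -> hit [38/3,15], descend [5, 10]
      N5 x:[-7,15] y:[38/3,15] z:[11,17] -> hit [38/3,15] leaf, test {P7@t=15, P9(miss)}
      N10 x:[8,13] y:[47/3,18] z:[30,41] -> miss, prune
  N7 x:[18,33] y:[8,50/3] z:[7,46] -> miss, prune

Summary -> nodes [0, 4, 1, 8, 5, 10, 7]; box-tests=7; leaf-entries=1; first=P7

== RESULT ==
7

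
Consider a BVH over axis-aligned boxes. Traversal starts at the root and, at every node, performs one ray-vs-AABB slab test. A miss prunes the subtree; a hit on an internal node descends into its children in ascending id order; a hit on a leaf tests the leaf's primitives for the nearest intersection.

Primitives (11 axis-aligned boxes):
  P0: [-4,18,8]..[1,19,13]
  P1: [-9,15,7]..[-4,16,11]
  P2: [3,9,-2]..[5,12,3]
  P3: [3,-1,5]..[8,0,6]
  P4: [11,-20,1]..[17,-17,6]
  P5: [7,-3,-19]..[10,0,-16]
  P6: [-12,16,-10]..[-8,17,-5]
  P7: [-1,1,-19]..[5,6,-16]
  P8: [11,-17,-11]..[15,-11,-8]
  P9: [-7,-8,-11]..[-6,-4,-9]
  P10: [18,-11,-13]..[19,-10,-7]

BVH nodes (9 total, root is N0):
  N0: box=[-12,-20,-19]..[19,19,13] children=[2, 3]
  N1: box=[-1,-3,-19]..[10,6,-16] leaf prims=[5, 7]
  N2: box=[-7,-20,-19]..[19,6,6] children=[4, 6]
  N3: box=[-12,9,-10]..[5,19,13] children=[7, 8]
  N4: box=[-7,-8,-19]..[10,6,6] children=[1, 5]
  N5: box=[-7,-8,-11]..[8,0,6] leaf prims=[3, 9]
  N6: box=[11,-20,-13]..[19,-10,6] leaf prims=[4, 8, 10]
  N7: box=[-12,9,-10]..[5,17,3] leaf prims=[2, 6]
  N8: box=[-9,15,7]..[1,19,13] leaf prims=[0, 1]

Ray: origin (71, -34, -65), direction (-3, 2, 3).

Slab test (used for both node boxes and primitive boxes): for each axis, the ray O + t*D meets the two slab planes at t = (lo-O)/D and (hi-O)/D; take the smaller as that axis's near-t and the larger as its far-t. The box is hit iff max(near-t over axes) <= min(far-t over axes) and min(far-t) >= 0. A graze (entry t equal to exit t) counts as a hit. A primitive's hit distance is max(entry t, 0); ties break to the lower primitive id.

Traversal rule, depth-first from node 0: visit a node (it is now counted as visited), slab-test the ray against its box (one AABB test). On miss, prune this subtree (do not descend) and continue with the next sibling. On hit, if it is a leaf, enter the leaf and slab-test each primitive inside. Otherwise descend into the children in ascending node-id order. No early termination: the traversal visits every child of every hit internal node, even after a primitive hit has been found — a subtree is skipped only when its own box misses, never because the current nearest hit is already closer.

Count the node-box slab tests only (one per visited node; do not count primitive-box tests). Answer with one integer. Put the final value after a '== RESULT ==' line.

Traverse from the root:
N0 x:[52/3,83/3] y:[7,53/2] z:[46/3,26] -> hit [52/3,26], descend [2, 3]
  N2 x:[52/3,26] y:[7,20] z:[46/3,71/3] -> hit [52/3,20], descend [4, 6]
    N4 x:[61/3,26] y:[13,20] z:[46/3,71/3] -> miss, prune
    N6 x:[52/3,20] y:[7,12] z:[52/3,71/3] -> miss, prune
  N3 x:[22,83/3] y:[43/2,53/2] z:[55/3,26] -> hit [22,26], descend [7, 8]
    N7 x:[22,83/3] y:[43/2,51/2] z:[55/3,68/3] -> hit [22,68/3] leaf, test {P2@t=22, P6(miss)}
    N8 x:[70/3,80/3] y:[49/2,53/2] z:[24,26] -> hit [49/2,26] leaf, test {P0(miss), P1@t=25}

order=[0, 2, 4, 6, 3, 7, 8]  |boxes|=7  |leaves|=2  hit=P2

== RESULT ==
7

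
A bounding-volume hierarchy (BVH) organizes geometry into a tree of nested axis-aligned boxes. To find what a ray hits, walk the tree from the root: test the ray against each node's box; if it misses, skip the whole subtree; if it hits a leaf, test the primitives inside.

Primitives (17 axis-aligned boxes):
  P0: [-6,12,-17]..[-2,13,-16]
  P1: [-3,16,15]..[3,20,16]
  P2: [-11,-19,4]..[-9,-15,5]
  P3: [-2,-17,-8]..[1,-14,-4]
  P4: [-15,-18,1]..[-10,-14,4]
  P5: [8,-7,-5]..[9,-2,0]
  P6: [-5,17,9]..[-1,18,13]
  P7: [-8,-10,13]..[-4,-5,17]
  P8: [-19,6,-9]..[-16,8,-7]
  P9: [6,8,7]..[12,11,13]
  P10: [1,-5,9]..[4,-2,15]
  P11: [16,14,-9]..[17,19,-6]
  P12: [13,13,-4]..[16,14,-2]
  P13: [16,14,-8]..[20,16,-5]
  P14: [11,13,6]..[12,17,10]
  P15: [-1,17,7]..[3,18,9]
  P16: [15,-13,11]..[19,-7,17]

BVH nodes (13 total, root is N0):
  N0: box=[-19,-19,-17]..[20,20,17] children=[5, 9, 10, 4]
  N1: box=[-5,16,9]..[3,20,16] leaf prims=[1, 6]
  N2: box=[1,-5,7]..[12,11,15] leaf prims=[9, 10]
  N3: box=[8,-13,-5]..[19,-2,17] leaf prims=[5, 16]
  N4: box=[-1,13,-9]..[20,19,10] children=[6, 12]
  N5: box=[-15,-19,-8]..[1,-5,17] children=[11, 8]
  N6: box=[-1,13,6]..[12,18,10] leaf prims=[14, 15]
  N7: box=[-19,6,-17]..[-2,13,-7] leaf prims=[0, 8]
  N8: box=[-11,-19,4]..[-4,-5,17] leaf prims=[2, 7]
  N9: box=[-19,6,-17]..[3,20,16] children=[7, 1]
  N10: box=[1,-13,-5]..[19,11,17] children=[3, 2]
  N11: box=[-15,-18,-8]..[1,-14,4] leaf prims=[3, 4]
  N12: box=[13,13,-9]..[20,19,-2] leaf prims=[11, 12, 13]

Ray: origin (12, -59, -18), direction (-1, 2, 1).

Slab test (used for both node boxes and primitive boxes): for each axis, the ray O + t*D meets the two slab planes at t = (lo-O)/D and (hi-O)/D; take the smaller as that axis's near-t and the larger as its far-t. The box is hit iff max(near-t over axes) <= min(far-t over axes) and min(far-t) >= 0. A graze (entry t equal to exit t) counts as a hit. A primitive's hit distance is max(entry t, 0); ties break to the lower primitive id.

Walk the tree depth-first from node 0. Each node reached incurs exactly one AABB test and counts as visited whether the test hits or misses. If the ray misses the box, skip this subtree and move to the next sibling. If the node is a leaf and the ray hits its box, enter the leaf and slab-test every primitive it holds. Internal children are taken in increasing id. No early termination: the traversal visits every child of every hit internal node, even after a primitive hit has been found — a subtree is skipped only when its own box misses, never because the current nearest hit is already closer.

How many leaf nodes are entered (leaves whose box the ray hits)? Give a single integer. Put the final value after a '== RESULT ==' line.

Walk:
N0 x:[-8,31] y:[20,79/2] z:[1,35] -> hit [20,31], descend [4, 5, 9, 10]
  N4 x:[-8,13] y:[36,39] z:[9,28] -> miss, prune
  N5 x:[11,27] y:[20,27] z:[10,35] -> hit [20,27], descend [8, 11]
    N8 x:[16,23] y:[20,27] z:[22,35] -> hit [22,23] leaf, test {P2@t=22, P7(miss)}
    N11 x:[11,27] y:[41/2,45/2] z:[10,22] -> hit [41/2,22] leaf, test {P3(miss), P4@t=22}
  N9 x:[9,31] y:[65/2,79/2] z:[1,34] -> miss, prune
  N10 x:[-7,11] y:[23,35] z:[13,35] -> miss, prune

7 AABB tests over nodes [0, 4, 5, 8, 11, 9, 10]; 2 leaves entered; closest P2.

== RESULT ==
2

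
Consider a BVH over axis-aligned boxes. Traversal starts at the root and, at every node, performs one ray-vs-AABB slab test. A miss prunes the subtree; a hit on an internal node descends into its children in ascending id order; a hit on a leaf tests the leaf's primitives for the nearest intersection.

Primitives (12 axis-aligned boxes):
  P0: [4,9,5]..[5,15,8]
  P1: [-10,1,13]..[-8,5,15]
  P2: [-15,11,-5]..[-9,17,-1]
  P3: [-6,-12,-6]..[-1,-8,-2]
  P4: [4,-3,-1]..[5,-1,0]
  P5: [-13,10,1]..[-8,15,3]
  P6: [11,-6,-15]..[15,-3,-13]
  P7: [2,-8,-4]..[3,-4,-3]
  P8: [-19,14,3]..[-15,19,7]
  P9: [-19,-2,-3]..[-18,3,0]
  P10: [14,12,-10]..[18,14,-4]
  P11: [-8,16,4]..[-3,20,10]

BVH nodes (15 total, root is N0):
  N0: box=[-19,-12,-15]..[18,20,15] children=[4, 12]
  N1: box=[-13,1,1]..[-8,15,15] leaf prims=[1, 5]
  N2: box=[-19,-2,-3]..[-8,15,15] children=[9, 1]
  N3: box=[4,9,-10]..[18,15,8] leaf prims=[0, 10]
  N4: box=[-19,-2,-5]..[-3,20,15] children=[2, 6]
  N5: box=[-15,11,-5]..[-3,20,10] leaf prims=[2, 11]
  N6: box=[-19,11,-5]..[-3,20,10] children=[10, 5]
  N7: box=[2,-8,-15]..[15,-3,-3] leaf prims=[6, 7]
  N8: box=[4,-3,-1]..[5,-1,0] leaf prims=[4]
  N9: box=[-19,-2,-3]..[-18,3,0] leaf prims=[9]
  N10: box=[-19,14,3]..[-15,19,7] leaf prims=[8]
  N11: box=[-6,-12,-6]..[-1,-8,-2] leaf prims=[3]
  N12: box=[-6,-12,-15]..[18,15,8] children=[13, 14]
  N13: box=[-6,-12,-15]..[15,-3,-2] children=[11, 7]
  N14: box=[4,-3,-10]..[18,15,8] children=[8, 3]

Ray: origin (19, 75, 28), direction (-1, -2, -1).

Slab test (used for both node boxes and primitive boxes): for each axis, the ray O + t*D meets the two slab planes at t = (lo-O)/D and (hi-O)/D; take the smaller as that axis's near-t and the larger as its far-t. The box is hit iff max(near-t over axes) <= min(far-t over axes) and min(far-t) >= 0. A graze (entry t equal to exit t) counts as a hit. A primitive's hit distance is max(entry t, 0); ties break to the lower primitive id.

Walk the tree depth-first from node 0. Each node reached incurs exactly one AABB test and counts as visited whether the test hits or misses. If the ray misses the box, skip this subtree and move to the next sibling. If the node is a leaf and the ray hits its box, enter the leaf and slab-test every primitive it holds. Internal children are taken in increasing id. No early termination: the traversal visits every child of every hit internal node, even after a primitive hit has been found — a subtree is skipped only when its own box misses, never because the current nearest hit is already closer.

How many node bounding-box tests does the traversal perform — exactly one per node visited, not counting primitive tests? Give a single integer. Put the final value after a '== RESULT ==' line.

Walk:
N0 x:[1,38] y:[55/2,87/2] z:[13,43] -> hit [55/2,38], descend [4, 12]
  N4 x:[22,38] y:[55/2,77/2] z:[13,33] -> hit [55/2,33], descend [2, 6]
    N2 x:[27,38] y:[30,77/2] z:[13,31] -> hit [30,31], descend [1, 9]
      N1 x:[27,32] y:[30,37] z:[13,27] -> miss, prune
      N9 x:[37,38] y:[36,77/2] z:[28,31] -> miss, prune
    N6 x:[22,38] y:[55/2,32] z:[18,33] -> hit [55/2,32], descend [5, 10]
      N5 x:[22,34] y:[55/2,32] z:[18,33] -> hit [55/2,32] leaf, test {P2@t=29, P11(miss)}
      N10 x:[34,38] y:[28,61/2] z:[21,25] -> miss, prune
  N12 x:[1,25] y:[30,87/2] z:[20,43] -> miss, prune

Visited [0, 4, 2, 1, 9, 6, 5, 10, 12]. Tests: 9 box, 1 leaf. Nearest: P2.

== RESULT ==
9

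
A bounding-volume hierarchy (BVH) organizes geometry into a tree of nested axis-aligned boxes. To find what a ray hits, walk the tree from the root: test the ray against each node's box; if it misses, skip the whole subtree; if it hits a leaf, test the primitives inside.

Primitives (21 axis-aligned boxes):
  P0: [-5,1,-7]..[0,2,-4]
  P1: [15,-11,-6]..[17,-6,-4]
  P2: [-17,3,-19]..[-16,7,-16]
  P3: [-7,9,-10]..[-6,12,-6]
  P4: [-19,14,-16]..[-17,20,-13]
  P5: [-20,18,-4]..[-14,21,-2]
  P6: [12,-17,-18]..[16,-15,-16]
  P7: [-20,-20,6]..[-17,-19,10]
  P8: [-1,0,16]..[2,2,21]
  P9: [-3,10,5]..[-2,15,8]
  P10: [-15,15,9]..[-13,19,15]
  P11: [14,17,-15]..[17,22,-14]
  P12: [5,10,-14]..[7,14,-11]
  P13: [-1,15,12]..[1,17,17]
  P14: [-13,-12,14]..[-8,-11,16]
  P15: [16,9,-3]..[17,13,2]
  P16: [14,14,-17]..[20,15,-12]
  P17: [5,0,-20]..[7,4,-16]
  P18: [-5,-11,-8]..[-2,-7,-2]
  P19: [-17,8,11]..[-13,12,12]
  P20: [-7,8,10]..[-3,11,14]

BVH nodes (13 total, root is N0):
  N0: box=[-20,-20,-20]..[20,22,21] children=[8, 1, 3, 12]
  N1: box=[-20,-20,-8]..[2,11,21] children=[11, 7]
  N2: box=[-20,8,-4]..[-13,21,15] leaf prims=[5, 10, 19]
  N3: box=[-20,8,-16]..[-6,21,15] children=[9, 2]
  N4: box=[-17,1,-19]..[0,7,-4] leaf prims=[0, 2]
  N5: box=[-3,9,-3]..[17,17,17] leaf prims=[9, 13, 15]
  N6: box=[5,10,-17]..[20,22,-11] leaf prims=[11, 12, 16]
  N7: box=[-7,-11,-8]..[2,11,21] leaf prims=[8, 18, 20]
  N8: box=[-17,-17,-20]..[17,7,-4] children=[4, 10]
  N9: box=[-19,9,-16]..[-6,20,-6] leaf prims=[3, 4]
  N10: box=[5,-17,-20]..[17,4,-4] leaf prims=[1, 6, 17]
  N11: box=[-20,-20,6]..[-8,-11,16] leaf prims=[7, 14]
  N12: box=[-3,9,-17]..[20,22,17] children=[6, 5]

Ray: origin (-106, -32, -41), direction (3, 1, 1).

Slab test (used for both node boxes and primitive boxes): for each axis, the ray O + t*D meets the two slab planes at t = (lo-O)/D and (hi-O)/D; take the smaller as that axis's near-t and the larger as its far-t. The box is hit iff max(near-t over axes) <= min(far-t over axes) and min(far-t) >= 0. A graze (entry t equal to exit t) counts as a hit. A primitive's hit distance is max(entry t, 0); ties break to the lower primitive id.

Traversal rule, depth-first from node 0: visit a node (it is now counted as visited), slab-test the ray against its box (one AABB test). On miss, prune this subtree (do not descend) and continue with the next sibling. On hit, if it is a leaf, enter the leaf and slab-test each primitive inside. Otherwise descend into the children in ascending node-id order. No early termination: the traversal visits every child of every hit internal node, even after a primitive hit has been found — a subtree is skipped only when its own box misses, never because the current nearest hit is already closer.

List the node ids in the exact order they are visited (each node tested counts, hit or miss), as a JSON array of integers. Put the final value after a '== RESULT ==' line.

Traverse from the root:
N0 x:[86/3,42] y:[12,54] z:[21,62] -> hit [86/3,42], descend [1, 3, 8, 12]
  N1 x:[86/3,36] y:[12,43] z:[33,62] -> hit [33,36], descend [7, 11]
    N7 x:[33,36] y:[21,43] z:[33,62] -> hit [33,36] leaf, test {P8(miss), P18(miss), P20(miss)}
    N11 x:[86/3,98/3] y:[12,21] z:[47,57] -> miss, prune
  N3 x:[86/3,100/3] y:[40,53] z:[25,56] -> miss, prune
  N8 x:[89/3,41] y:[15,39] z:[21,37] -> hit [89/3,37], descend [4, 10]
    N4 x:[89/3,106/3] y:[33,39] z:[22,37] -> hit [33,106/3] leaf, test {P0@t=34, P2(miss)}
    N10 x:[37,41] y:[15,36] z:[21,37] -> miss, prune
  N12 x:[103/3,42] y:[41,54] z:[24,58] -> hit [41,42], descend [5, 6]
    N5 x:[103/3,41] y:[41,49] z:[38,58] -> hit [41,41] leaf, test {P9(miss), P13(miss), P15@t=41}
    N6 x:[37,42] y:[42,54] z:[24,30] -> miss, prune

11 AABB tests over nodes [0, 1, 7, 11, 3, 8, 4, 10, 12, 5, 6]; 3 leaves entered; closest P0.

== RESULT ==
[0, 1, 7, 11, 3, 8, 4, 10, 12, 5, 6]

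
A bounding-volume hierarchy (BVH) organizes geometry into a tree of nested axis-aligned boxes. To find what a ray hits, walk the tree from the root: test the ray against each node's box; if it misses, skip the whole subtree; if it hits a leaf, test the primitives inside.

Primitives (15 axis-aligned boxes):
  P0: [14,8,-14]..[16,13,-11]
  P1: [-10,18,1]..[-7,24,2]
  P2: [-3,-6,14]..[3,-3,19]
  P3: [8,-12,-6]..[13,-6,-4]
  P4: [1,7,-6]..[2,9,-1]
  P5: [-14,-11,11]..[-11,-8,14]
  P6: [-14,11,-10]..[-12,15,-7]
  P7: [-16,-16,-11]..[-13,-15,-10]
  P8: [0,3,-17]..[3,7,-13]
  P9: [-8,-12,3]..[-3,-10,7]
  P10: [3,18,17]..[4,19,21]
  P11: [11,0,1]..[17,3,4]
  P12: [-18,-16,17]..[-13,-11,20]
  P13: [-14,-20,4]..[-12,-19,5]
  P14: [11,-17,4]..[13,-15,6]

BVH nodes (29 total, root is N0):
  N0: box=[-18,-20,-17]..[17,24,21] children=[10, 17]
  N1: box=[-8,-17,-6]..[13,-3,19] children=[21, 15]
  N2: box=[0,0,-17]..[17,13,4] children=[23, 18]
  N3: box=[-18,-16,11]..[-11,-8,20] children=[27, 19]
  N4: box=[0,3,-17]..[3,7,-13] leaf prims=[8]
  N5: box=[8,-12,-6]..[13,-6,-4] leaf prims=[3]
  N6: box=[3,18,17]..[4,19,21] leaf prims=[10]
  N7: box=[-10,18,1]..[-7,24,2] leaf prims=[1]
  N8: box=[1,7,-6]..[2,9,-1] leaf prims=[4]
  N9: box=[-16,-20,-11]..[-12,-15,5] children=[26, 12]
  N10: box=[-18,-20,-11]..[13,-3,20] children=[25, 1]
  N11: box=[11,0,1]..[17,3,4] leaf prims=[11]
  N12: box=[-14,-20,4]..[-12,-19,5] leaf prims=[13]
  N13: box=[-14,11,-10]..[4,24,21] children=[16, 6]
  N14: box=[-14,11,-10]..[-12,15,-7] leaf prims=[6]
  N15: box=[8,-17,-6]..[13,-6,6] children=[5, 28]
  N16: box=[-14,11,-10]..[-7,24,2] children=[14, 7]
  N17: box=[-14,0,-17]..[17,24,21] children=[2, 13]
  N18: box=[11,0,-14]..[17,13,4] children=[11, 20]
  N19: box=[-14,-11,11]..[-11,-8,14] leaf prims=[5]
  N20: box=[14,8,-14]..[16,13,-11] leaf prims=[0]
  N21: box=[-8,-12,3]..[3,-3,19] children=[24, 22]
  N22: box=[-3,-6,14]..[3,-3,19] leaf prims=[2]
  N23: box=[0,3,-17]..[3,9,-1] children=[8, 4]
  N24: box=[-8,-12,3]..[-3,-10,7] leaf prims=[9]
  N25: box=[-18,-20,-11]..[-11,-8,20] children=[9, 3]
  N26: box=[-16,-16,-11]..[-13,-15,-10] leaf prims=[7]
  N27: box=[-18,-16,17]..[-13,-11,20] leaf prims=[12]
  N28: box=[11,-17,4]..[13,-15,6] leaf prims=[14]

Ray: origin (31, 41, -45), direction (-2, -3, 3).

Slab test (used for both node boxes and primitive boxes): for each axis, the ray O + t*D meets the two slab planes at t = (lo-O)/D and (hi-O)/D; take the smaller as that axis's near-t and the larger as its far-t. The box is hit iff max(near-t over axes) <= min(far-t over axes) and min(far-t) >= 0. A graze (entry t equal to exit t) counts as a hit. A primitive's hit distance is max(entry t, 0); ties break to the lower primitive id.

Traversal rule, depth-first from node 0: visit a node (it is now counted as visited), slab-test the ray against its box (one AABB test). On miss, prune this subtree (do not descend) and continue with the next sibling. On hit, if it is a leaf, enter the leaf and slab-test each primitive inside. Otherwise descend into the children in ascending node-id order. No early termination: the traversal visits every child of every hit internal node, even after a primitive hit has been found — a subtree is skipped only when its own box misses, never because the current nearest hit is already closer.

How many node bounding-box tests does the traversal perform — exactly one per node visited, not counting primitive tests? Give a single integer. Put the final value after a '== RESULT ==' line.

Trace the traversal:
N0 x:[7,49/2] y:[17/3,61/3] z:[28/3,22] -> hit [28/3,61/3], descend [10, 17]
  N10 x:[9,49/2] y:[44/3,61/3] z:[34/3,65/3] -> hit [44/3,61/3], descend [1, 25]
    N1 x:[9,39/2] y:[44/3,58/3] z:[13,64/3] -> hit [44/3,58/3], descend [15, 21]
      N15 x:[9,23/2] y:[47/3,58/3] z:[13,17] -> miss, prune
      N21 x:[14,39/2] y:[44/3,53/3] z:[16,64/3] -> hit [16,53/3], descend [22, 24]
        N22 x:[14,17] y:[44/3,47/3] z:[59/3,64/3] -> miss, prune
        N24 x:[17,39/2] y:[17,53/3] z:[16,52/3] -> hit [17,52/3] leaf, test {P9@t=17}
    N25 x:[21,49/2] y:[49/3,61/3] z:[34/3,65/3] -> miss, prune
  N17 x:[7,45/2] y:[17/3,41/3] z:[28/3,22] -> hit [28/3,41/3], descend [2, 13]
    N2 x:[7,31/2] y:[28/3,41/3] z:[28/3,49/3] -> hit [28/3,41/3], descend [18, 23]
      N18 x:[7,10] y:[28/3,41/3] z:[31/3,49/3] -> miss, prune
      N23 x:[14,31/2] y:[32/3,38/3] z:[28/3,44/3] -> miss, prune
    N13 x:[27/2,45/2] y:[17/3,10] z:[35/3,22] -> miss, prune

13 AABB tests over nodes [0, 10, 1, 15, 21, 22, 24, 25, 17, 2, 18, 23, 13]; 1 leaf entered; closest P9.

== RESULT ==
13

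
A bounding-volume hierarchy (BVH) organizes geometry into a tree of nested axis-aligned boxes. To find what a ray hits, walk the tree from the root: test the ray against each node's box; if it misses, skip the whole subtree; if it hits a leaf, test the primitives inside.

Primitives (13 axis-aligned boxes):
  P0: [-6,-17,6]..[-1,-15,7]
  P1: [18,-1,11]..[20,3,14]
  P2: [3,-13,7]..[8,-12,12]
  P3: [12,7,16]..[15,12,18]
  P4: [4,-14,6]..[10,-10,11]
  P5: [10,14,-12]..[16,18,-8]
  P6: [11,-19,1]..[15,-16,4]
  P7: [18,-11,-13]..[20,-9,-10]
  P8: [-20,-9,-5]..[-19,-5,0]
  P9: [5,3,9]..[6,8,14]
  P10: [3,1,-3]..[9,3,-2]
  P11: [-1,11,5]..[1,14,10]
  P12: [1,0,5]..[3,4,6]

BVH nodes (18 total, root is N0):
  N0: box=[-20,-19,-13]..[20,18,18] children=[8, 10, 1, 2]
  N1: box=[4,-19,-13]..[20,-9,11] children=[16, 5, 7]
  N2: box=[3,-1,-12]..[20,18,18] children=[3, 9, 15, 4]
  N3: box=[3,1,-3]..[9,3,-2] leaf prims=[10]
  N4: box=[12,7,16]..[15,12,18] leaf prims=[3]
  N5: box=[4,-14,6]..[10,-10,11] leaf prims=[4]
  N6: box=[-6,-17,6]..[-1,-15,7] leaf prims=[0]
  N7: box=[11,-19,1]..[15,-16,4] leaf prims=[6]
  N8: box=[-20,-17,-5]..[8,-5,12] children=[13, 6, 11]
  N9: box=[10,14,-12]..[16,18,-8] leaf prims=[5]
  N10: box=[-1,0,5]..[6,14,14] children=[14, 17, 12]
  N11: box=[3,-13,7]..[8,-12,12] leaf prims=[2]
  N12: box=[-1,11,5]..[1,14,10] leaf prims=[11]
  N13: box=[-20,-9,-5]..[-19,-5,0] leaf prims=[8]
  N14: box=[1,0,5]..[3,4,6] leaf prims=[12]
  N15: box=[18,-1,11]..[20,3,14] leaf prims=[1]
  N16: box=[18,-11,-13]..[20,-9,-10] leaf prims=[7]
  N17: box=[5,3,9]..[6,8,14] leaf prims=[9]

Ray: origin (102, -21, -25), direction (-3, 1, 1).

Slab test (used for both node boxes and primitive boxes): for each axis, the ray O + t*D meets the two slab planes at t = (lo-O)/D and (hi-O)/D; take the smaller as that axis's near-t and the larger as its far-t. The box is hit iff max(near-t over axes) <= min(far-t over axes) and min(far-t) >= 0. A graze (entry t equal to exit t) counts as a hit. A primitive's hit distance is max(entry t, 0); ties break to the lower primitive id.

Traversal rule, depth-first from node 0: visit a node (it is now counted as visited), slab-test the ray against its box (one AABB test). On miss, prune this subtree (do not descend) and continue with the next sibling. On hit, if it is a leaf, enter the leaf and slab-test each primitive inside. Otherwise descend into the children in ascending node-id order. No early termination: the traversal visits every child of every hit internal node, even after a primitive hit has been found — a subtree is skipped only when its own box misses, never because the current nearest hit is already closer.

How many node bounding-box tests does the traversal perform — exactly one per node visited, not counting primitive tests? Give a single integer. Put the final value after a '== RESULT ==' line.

Traverse from the root:
N0 x:[82/3,122/3] y:[2,39] z:[12,43] -> hit [82/3,39], descend [1, 2, 8, 10]
  N1 x:[82/3,98/3] y:[2,12] z:[12,36] -> miss, prune
  N2 x:[82/3,33] y:[20,39] z:[13,43] -> hit [82/3,33], descend [3, 4, 9, 15]
    N3 x:[31,33] y:[22,24] z:[22,23] -> miss, prune
    N4 x:[29,30] y:[28,33] z:[41,43] -> miss, prune
    N9 x:[86/3,92/3] y:[35,39] z:[13,17] -> miss, prune
    N15 x:[82/3,28] y:[20,24] z:[36,39] -> miss, prune
  N8 x:[94/3,122/3] y:[4,16] z:[20,37] -> miss, prune
  N10 x:[32,103/3] y:[21,35] z:[30,39] -> hit [32,103/3], descend [12, 14, 17]
    N12 x:[101/3,103/3] y:[32,35] z:[30,35] -> hit [101/3,103/3] leaf, test {P11@t=101/3}
    N14 x:[33,101/3] y:[21,25] z:[30,31] -> miss, prune
    N17 x:[32,97/3] y:[24,29] z:[34,39] -> miss, prune

Visited [0, 1, 2, 3, 4, 9, 15, 8, 10, 12, 14, 17]. Tests: 12 box, 1 leaf. Nearest: P11.

== RESULT ==
12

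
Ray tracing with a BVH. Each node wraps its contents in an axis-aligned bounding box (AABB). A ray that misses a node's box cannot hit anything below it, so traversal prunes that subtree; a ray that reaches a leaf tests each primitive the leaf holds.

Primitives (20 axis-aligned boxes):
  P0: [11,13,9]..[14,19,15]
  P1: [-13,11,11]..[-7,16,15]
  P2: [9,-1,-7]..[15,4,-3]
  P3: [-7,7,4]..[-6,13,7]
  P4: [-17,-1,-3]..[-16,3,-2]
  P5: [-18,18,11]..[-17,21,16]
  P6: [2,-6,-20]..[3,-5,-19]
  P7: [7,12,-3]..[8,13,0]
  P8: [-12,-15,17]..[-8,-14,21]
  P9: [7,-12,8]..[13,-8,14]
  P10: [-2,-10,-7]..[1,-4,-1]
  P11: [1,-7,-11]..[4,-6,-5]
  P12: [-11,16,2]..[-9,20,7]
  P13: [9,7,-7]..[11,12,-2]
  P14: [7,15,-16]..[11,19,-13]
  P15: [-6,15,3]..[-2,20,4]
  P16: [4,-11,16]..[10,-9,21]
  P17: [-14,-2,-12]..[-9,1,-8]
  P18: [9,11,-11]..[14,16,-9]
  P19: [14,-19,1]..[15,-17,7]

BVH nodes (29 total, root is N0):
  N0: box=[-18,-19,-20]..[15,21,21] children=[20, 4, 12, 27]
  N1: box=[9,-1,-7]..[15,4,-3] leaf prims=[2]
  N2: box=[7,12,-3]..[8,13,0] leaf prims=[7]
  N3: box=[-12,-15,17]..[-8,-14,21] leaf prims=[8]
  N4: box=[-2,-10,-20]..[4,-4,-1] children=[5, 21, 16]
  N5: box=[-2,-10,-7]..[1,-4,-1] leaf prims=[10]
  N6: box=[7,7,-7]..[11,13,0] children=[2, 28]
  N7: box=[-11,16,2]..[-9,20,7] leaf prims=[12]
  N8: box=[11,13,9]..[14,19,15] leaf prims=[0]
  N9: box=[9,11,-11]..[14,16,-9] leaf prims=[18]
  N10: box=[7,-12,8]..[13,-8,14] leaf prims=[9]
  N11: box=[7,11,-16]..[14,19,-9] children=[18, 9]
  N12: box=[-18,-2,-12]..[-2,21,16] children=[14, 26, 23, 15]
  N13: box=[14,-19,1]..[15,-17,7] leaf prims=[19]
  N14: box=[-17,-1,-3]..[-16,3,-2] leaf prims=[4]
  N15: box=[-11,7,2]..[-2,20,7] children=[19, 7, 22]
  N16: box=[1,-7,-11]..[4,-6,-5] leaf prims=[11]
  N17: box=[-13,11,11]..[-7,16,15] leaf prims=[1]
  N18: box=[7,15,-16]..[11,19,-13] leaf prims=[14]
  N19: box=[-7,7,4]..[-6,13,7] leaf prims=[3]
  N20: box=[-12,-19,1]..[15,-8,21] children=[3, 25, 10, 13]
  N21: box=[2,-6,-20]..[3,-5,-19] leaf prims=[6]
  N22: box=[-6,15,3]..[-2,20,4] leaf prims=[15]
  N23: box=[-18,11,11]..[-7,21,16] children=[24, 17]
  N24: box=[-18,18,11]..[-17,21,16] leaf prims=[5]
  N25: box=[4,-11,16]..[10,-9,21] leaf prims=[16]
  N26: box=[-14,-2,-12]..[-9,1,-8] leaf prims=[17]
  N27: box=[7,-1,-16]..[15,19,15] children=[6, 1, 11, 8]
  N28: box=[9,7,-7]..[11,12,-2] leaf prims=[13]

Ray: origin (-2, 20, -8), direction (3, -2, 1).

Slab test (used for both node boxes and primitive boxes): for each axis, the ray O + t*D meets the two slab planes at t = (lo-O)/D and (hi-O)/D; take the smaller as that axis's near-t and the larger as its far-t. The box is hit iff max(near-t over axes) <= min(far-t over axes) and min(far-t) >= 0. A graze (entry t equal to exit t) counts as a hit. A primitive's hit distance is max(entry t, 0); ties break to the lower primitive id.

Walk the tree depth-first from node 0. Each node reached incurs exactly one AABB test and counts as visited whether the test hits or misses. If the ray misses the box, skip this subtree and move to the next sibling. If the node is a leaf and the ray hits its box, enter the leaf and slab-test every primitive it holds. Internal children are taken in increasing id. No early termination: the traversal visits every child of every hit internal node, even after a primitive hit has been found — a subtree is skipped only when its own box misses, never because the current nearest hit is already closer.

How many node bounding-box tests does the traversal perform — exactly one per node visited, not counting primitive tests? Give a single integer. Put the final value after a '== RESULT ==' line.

Traverse from the root:
N0 x:[-16/3,17/3] y:[-1/2,39/2] z:[-12,29] -> hit [-1/2,17/3], descend [4, 12, 20, 27]
  N4 x:[0,2] y:[12,15] z:[-12,7] -> miss, prune
  N12 x:[-16/3,0] y:[-1/2,11] z:[-4,24] -> hit [-1/2,0], descend [14, 15, 23, 26]
    N14 x:[-5,-14/3] y:[17/2,21/2] z:[5,6] -> miss, prune
    N15 x:[-3,0] y:[0,13/2] z:[10,15] -> miss, prune
    N23 x:[-16/3,-5/3] y:[-1/2,9/2] z:[19,24] -> miss, prune
    N26 x:[-4,-7/3] y:[19/2,11] z:[-4,0] -> miss, prune
  N20 x:[-10/3,17/3] y:[14,39/2] z:[9,29] -> miss, prune
  N27 x:[3,17/3] y:[1/2,21/2] z:[-8,23] -> hit [3,17/3], descend [1, 6, 8, 11]
    N1 x:[11/3,17/3] y:[8,21/2] z:[1,5] -> miss, prune
    N6 x:[3,13/3] y:[7/2,13/2] z:[1,8] -> hit [7/2,13/3], descend [2, 28]
      N2 x:[3,10/3] y:[7/2,4] z:[5,8] -> miss, prune
      N28 x:[11/3,13/3] y:[4,13/2] z:[1,6] -> hit [4,13/3] leaf, test {P13@t=4}
    N8 x:[13/3,16/3] y:[1/2,7/2] z:[17,23] -> miss, prune
    N11 x:[3,16/3] y:[1/2,9/2] z:[-8,-1] -> miss, prune

Summary -> nodes [0, 4, 12, 14, 15, 23, 26, 20, 27, 1, 6, 2, 28, 8, 11]; box-tests=15; leaf-entries=1; first=P13

== RESULT ==
15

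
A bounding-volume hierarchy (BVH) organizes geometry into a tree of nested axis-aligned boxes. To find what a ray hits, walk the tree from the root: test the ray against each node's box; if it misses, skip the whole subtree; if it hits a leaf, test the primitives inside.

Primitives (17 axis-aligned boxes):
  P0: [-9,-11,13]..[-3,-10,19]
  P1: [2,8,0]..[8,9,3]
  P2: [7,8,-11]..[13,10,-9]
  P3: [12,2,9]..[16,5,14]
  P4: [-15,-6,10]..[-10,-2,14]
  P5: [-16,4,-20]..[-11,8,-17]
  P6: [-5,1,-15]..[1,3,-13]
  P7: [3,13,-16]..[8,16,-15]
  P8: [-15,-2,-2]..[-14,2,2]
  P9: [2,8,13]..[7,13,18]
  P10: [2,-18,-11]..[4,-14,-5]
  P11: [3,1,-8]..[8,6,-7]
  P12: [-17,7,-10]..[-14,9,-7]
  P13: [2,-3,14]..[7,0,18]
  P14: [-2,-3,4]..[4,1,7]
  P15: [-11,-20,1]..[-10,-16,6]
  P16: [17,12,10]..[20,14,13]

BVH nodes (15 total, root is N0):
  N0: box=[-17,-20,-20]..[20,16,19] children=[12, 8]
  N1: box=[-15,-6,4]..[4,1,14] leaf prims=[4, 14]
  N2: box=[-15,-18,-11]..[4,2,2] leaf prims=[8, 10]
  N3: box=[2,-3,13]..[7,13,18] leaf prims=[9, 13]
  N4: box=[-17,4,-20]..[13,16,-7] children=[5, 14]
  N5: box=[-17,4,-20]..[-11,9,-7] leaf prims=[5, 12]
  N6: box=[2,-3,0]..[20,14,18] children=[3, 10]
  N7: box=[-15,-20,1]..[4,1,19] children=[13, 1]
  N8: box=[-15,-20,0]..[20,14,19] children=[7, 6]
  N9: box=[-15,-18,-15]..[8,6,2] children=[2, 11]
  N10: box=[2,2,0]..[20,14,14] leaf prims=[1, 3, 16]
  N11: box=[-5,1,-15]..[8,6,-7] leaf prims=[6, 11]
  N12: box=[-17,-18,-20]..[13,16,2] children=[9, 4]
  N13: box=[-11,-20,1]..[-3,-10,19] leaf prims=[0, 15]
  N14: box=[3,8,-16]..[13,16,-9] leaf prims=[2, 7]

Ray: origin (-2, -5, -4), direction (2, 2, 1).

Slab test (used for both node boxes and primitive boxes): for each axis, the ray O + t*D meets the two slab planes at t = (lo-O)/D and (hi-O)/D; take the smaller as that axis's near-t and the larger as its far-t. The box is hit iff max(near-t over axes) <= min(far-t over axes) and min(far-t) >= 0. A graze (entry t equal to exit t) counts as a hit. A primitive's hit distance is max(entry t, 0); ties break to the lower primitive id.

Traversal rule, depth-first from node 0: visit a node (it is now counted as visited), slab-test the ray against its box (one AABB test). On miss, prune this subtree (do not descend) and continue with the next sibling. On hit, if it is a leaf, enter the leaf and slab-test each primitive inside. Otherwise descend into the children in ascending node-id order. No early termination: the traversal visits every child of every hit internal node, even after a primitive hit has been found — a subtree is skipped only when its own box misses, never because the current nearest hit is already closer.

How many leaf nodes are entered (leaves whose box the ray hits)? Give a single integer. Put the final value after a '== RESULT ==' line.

Trace the traversal:
N0 x:[-15/2,11] y:[-15/2,21/2] z:[-16,23] -> hit [-15/2,21/2], descend [8, 12]
  N8 x:[-13/2,11] y:[-15/2,19/2] z:[4,23] -> hit [4,19/2], descend [6, 7]
    N6 x:[2,11] y:[1,19/2] z:[4,22] -> hit [4,19/2], descend [3, 10]
      N3 x:[2,9/2] y:[1,9] z:[17,22] -> miss, prune
      N10 x:[2,11] y:[7/2,19/2] z:[4,18] -> hit [4,19/2] leaf, test {P1(miss), P3(miss), P16(miss)}
    N7 x:[-13/2,3] y:[-15/2,3] z:[5,23] -> miss, prune
  N12 x:[-15/2,15/2] y:[-13/2,21/2] z:[-16,6] -> hit [-13/2,6], descend [4, 9]
    N4 x:[-15/2,15/2] y:[9/2,21/2] z:[-16,-3] -> miss, prune
    N9 x:[-13/2,5] y:[-13/2,11/2] z:[-11,6] -> hit [-13/2,5], descend [2, 11]
      N2 x:[-13/2,3] y:[-13/2,7/2] z:[-7,6] -> hit [-13/2,3] leaf, test {P8(miss), P10(miss)}
      N11 x:[-3/2,5] y:[3,11/2] z:[-11,-3] -> miss, prune

Summary -> nodes [0, 8, 6, 3, 10, 7, 12, 4, 9, 2, 11]; box-tests=11; leaf-entries=2; first=miss

== RESULT ==
2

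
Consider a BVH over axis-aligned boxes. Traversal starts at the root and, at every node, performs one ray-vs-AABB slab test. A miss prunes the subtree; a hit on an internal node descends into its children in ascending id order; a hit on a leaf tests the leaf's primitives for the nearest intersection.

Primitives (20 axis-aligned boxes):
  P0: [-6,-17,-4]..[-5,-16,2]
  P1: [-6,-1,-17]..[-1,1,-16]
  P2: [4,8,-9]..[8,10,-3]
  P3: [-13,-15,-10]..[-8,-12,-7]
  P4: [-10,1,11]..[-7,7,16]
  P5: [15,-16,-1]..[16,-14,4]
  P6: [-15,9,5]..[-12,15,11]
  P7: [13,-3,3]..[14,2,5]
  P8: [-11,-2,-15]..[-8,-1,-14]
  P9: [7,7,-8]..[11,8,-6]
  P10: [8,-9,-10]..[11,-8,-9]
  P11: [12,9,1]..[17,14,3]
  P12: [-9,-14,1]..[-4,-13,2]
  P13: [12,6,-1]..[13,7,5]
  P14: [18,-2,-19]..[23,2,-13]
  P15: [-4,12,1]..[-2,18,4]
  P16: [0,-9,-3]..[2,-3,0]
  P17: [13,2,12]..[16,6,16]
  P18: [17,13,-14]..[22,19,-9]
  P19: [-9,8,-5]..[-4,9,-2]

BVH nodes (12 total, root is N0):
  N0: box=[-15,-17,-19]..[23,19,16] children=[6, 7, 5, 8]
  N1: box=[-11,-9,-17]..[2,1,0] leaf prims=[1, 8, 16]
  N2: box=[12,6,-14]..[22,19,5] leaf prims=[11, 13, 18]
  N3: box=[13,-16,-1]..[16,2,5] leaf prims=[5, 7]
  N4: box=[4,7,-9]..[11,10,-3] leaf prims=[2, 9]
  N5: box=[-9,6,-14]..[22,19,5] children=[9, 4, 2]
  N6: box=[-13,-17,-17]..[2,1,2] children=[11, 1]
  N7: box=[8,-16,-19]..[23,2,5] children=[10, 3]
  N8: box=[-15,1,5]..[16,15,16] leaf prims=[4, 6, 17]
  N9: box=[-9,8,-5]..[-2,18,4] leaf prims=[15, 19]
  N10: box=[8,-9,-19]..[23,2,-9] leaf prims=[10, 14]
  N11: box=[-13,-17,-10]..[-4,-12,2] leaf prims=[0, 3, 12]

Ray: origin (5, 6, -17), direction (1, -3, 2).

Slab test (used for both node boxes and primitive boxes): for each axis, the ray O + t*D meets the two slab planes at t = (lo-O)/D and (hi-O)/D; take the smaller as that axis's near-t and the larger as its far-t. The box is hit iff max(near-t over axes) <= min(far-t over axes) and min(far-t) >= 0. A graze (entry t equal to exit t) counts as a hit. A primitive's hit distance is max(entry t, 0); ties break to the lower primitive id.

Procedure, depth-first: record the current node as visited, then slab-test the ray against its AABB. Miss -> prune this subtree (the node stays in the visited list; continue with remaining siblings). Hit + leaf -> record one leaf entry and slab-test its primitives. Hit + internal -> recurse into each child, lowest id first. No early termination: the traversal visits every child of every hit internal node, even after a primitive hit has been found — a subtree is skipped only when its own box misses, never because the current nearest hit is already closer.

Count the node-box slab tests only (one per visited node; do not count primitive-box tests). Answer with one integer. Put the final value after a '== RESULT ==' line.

Walk:
N0 x:[-20,18] y:[-13/3,23/3] z:[-1,33/2] -> hit [-1,23/3], descend [5, 6, 7, 8]
  N5 x:[-14,17] y:[-13/3,0] z:[3/2,11] -> miss, prune
  N6 x:[-18,-3] y:[5/3,23/3] z:[0,19/2] -> miss, prune
  N7 x:[3,18] y:[4/3,22/3] z:[-1,11] -> hit [3,22/3], descend [3, 10]
    N3 x:[8,11] y:[4/3,22/3] z:[8,11] -> miss, prune
    N10 x:[3,18] y:[4/3,5] z:[-1,4] -> hit [3,4] leaf, test {P10(miss), P14(miss)}
  N8 x:[-20,11] y:[-3,5/3] z:[11,33/2] -> miss, prune

Visited [0, 5, 6, 7, 3, 10, 8]. Tests: 7 box, 1 leaf. Nearest: miss.

== RESULT ==
7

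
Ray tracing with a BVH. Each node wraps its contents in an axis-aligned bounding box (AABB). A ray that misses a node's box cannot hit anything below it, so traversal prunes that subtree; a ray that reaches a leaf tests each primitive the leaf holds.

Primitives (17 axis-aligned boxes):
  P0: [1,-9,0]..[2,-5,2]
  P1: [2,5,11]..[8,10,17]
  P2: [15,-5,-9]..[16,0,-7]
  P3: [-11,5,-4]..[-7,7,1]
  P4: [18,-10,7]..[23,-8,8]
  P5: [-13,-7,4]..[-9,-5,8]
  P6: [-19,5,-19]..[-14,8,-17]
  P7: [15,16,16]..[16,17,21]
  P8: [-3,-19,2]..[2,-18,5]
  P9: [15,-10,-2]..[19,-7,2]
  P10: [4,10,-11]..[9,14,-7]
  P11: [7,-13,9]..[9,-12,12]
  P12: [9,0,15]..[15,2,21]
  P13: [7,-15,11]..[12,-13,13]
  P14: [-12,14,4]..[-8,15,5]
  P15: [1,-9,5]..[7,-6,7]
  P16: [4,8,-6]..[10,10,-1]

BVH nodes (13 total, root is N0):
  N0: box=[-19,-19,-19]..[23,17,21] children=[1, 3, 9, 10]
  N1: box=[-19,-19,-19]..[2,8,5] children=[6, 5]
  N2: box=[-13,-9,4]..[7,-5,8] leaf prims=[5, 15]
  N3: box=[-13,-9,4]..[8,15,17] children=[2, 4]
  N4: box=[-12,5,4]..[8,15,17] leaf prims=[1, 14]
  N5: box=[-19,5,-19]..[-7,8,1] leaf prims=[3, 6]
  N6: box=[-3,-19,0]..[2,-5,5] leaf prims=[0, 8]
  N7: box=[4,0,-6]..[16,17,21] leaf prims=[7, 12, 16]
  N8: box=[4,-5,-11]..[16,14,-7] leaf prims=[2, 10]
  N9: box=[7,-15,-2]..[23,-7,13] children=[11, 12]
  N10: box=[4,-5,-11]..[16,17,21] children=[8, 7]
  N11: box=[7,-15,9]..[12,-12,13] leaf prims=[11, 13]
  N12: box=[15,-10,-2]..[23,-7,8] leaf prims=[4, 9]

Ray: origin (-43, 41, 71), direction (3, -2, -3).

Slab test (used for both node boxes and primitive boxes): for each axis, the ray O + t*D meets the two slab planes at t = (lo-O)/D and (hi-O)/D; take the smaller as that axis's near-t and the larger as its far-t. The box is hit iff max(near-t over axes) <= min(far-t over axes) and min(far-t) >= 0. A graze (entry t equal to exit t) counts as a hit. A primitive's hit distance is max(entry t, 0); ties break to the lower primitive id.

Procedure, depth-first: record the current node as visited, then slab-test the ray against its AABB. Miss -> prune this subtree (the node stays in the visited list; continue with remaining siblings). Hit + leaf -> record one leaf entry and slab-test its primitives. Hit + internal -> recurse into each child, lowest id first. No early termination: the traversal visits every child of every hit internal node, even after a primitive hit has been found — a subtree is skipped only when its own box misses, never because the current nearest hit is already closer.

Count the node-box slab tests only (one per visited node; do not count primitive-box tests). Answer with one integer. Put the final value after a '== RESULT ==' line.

Traverse from the root:
N0 x:[8,22] y:[12,30] z:[50/3,30] -> hit [50/3,22], descend [1, 3, 9, 10]
  N1 x:[8,15] y:[33/2,30] z:[22,30] -> miss, prune
  N3 x:[10,17] y:[13,25] z:[18,67/3] -> miss, prune
  N9 x:[50/3,22] y:[24,28] z:[58/3,73/3] -> miss, prune
  N10 x:[47/3,59/3] y:[12,23] z:[50/3,82/3] -> hit [50/3,59/3], descend [7, 8]
    N7 x:[47/3,59/3] y:[12,41/2] z:[50/3,77/3] -> hit [50/3,59/3] leaf, test {P7(miss), P12(miss), P16(miss)}
    N8 x:[47/3,59/3] y:[27/2,23] z:[26,82/3] -> miss, prune

Visited [0, 1, 3, 9, 10, 7, 8]. Tests: 7 box, 1 leaf. Nearest: miss.

== RESULT ==
7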